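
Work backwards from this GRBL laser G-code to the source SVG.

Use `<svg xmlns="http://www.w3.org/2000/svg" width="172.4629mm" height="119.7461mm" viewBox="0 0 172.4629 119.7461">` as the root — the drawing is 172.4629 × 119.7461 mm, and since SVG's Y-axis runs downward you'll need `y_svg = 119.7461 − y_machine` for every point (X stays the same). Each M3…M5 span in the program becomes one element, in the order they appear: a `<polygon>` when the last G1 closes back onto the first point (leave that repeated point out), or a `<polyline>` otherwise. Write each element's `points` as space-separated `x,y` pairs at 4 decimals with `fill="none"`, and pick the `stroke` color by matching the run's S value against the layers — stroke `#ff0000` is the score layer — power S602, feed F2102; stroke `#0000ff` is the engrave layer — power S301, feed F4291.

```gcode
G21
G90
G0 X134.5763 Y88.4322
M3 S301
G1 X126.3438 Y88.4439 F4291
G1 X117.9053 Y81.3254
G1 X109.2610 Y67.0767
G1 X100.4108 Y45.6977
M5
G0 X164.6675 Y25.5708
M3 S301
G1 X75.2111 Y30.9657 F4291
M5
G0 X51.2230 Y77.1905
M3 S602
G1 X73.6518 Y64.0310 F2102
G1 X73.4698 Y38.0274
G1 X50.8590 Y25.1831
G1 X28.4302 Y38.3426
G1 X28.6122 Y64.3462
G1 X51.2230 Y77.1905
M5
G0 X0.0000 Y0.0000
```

<svg xmlns="http://www.w3.org/2000/svg" width="172.4629mm" height="119.7461mm" viewBox="0 0 172.4629 119.7461">
  <polyline points="134.5763,31.3139 126.3438,31.3022 117.9053,38.4207 109.2610,52.6694 100.4108,74.0484" fill="none" stroke="#0000ff"/>
  <polyline points="164.6675,94.1753 75.2111,88.7804" fill="none" stroke="#0000ff"/>
  <polygon points="51.2230,42.5556 73.6518,55.7151 73.4698,81.7187 50.8590,94.5630 28.4302,81.4035 28.6122,55.3999" fill="none" stroke="#ff0000"/>
</svg>

Each laser-on run becomes one SVG element. Flip Y back into SVG space with y_svg = 119.7461 − y_machine.

Run 1: the run's S301 means `#0000ff` (engrave). The run is open, so emit a `<polyline>` with points (Y-flipped): 134.5763,31.3139 126.3438,31.3022 117.9053,38.4207 109.2610,52.6694 100.4108,74.0484.

Run 2: power S301 maps to stroke `#0000ff` (engrave). The run is open, so emit a `<polyline>` with points (Y-flipped): 164.6675,94.1753 75.2111,88.7804.

Run 3: S602 ⇒ score layer `#ff0000`. The run returns to its start, so emit a `<polygon>` with points (Y-flipped): 51.2230,42.5556 73.6518,55.7151 73.4698,81.7187 50.8590,94.5630 28.4302,81.4035 28.6122,55.3999.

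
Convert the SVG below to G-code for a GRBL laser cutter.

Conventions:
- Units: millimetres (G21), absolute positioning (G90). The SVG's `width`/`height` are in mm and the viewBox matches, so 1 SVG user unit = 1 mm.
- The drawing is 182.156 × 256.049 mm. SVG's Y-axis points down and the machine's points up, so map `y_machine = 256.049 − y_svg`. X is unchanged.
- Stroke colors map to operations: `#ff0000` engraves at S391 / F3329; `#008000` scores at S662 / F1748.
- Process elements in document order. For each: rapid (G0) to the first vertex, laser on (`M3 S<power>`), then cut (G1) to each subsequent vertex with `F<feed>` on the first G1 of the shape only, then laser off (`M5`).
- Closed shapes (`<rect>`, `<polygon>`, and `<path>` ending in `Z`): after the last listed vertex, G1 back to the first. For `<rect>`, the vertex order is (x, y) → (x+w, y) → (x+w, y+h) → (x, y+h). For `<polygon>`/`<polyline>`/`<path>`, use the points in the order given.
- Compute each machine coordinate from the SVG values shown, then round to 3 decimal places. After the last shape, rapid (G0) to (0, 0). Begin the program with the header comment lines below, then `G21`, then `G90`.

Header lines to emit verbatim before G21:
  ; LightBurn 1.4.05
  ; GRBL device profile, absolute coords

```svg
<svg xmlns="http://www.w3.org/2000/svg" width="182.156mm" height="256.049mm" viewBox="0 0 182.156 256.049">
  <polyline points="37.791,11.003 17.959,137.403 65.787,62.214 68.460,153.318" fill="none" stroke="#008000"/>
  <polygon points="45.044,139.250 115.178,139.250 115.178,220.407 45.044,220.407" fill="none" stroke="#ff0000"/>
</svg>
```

Since the viewBox matches the mm dimensions, user units are millimetres directly. The only transform is the Y-flip y_m = 256.049 − y_svg.

Shape 1 is a open polyline drawn with `<polyline>`. Its stroke #008000 means score at S662, F1748. After flipping Y the toolpath is (37.791,245.046) → (17.959,118.646) → (65.787,193.835) → (68.460,102.731).

Shape 2 is a rectangle drawn with `<polygon>`. Its stroke #ff0000 means engrave at S391, F3329. After flipping Y the toolpath is (45.044,116.799) → (115.178,116.799) → (115.178,35.642) → (45.044,35.642) → (45.044,116.799), returning to the start.

; LightBurn 1.4.05
; GRBL device profile, absolute coords
G21
G90
G0 X37.791 Y245.046
M3 S662
G1 X17.959 Y118.646 F1748
G1 X65.787 Y193.835
G1 X68.460 Y102.731
M5
G0 X45.044 Y116.799
M3 S391
G1 X115.178 Y116.799 F3329
G1 X115.178 Y35.642
G1 X45.044 Y35.642
G1 X45.044 Y116.799
M5
G0 X0.000 Y0.000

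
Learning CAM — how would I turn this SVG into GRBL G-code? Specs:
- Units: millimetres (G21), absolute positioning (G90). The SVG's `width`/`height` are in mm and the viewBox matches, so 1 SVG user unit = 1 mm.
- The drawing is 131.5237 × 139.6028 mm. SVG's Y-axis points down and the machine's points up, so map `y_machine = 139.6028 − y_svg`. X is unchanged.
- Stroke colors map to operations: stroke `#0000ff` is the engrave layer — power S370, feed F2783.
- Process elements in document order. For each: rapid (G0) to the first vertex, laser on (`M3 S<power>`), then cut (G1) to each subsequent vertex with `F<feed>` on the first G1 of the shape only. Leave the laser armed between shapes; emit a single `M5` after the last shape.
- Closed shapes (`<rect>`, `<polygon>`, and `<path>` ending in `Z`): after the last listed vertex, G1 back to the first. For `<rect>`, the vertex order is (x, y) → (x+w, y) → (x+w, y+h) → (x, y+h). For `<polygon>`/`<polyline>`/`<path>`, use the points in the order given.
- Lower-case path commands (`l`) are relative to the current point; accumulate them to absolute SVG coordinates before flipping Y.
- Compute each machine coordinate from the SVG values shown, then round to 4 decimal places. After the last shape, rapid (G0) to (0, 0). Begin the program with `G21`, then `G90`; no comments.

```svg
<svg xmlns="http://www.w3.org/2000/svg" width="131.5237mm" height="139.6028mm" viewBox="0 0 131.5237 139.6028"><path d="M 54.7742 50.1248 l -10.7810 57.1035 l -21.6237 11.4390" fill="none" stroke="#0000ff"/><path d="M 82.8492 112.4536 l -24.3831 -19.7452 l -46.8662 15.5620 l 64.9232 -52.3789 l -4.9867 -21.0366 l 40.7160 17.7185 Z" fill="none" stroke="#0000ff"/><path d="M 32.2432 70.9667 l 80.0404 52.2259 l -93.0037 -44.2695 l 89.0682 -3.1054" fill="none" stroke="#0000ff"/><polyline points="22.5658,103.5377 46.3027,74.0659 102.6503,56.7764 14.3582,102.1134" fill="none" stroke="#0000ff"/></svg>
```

1 u = 1 mm; y_m = 139.6028 − y.

[1] `<path>` open polyline, #0000ff→engrave S370 F2783: (54.7742,89.4780) → (43.9932,32.3745) → (22.3695,20.9355)

[2] `<path>` closed polygon, #0000ff→engrave S370 F2783: (82.8492,27.1492) → (58.4661,46.8944) → (11.5999,31.3324) → (76.5231,83.7113) → (71.5364,104.7479) → (112.2524,87.0294) → (82.8492,27.1492) (closed)

[3] `<path>` open polyline, #0000ff→engrave S370 F2783: (32.2432,68.6361) → (112.2836,16.4102) → (19.2799,60.6797) → (108.3481,63.7851)

[4] `<polyline>` open polyline, #0000ff→engrave S370 F2783: (22.5658,36.0651) → (46.3027,65.5369) → (102.6503,82.8264) → (14.3582,37.4894)

G21
G90
G0 X54.7742 Y89.4780
M3 S370
G1 X43.9932 Y32.3745 F2783
G1 X22.3695 Y20.9355
G0 X82.8492 Y27.1492
M3 S370
G1 X58.4661 Y46.8944 F2783
G1 X11.5999 Y31.3324
G1 X76.5231 Y83.7113
G1 X71.5364 Y104.7479
G1 X112.2524 Y87.0294
G1 X82.8492 Y27.1492
G0 X32.2432 Y68.6361
M3 S370
G1 X112.2836 Y16.4102 F2783
G1 X19.2799 Y60.6797
G1 X108.3481 Y63.7851
G0 X22.5658 Y36.0651
M3 S370
G1 X46.3027 Y65.5369 F2783
G1 X102.6503 Y82.8264
G1 X14.3582 Y37.4894
M5
G0 X0.0000 Y0.0000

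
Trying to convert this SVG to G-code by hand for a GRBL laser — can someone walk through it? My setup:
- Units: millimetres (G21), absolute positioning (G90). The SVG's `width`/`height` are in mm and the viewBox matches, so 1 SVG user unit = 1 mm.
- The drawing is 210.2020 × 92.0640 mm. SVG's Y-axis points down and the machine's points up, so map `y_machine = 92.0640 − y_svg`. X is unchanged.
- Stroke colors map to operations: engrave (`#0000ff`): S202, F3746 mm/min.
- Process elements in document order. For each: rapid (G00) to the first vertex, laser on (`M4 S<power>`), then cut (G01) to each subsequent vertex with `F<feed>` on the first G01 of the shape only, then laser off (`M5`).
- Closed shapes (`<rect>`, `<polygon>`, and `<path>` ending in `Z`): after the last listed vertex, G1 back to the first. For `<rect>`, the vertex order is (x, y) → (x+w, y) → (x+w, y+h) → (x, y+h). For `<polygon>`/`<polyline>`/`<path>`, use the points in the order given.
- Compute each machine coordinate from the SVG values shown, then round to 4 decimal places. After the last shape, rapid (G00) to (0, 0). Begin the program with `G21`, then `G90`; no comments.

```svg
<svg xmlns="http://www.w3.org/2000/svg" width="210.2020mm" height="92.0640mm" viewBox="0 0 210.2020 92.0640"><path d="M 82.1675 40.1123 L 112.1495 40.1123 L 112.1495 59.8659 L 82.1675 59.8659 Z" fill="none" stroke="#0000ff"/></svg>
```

1 u = 1 mm; y_m = 92.0640 − y.

[1] `<path>` rectangle, #0000ff→engrave S202 F3746: (82.1675,51.9517) → (112.1495,51.9517) → (112.1495,32.1981) → (82.1675,32.1981) → (82.1675,51.9517) (closed)

G21
G90
G00 X82.1675 Y51.9517
M4 S202
G01 X112.1495 Y51.9517 F3746
G01 X112.1495 Y32.1981
G01 X82.1675 Y32.1981
G01 X82.1675 Y51.9517
M5
G00 X0.0000 Y0.0000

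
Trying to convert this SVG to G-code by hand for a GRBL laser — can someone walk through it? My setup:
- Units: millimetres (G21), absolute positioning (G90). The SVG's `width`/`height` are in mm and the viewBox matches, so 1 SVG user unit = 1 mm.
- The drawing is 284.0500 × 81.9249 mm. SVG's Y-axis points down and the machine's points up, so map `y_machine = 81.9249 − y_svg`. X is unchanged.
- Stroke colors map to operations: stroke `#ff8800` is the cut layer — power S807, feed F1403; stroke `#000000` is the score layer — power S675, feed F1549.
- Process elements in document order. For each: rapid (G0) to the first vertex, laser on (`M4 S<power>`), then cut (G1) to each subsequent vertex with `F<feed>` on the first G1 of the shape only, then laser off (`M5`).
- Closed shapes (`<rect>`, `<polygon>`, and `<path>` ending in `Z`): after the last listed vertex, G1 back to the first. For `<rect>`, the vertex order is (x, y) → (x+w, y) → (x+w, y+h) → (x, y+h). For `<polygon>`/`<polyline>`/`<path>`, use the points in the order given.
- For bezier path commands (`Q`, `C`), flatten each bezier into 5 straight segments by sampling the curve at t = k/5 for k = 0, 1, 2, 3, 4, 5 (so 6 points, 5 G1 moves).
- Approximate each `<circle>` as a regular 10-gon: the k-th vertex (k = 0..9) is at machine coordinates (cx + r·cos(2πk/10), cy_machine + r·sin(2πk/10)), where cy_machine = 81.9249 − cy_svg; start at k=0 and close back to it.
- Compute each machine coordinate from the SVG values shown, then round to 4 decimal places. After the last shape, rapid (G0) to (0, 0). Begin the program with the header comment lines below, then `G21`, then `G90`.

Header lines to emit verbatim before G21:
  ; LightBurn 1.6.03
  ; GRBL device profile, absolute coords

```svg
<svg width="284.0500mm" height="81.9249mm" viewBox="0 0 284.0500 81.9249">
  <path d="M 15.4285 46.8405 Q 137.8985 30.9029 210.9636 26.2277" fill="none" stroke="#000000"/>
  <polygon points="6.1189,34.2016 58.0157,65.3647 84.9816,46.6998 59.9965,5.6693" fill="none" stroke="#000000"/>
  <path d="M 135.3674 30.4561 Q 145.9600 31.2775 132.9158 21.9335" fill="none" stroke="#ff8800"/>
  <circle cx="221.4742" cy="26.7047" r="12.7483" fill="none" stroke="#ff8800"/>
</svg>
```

1 u = 1 mm; y_m = 81.9249 − y.

[1] `<path>` quadratic bezier, #000000→score S675 F1549: (15.4285,35.0844) → (62.4403,41.0089) → (105.4997,46.0325) → (144.6067,50.1551) → (179.7614,53.3766) → (210.9636,55.6972)

[2] `<polygon>` closed polygon, #000000→score S675 F1549: (6.1189,47.7233) → (58.0157,16.5602) → (84.9816,35.2251) → (59.9965,76.2556) → (6.1189,47.7233) (closed)

[3] `<path>` quadratic bezier, #ff8800→cut S807 F1403: (135.3674,51.4688) → (138.6590,51.5469) → (140.0596,52.4381) → (139.5693,54.1427) → (137.1880,56.6604) → (132.9158,59.9914)

[4] `<circle>` circle, #ff8800→cut S807 F1403: (234.2225,55.2202) → (231.7878,62.7135) → (225.4136,67.3446) → (217.5348,67.3446) → (211.1606,62.7135) → (208.7259,55.2202) → (211.1606,47.7269) → (217.5348,43.0958) → (225.4136,43.0958) → (231.7878,47.7269) → (234.2225,55.2202) (closed)

; LightBurn 1.6.03
; GRBL device profile, absolute coords
G21
G90
G0 X15.4285 Y35.0844
M4 S675
G1 X62.4403 Y41.0089 F1549
G1 X105.4997 Y46.0325
G1 X144.6067 Y50.1551
G1 X179.7614 Y53.3766
G1 X210.9636 Y55.6972
M5
G0 X6.1189 Y47.7233
M4 S675
G1 X58.0157 Y16.5602 F1549
G1 X84.9816 Y35.2251
G1 X59.9965 Y76.2556
G1 X6.1189 Y47.7233
M5
G0 X135.3674 Y51.4688
M4 S807
G1 X138.6590 Y51.5469 F1403
G1 X140.0596 Y52.4381
G1 X139.5693 Y54.1427
G1 X137.1880 Y56.6604
G1 X132.9158 Y59.9914
M5
G0 X234.2225 Y55.2202
M4 S807
G1 X231.7878 Y62.7135 F1403
G1 X225.4136 Y67.3446
G1 X217.5348 Y67.3446
G1 X211.1606 Y62.7135
G1 X208.7259 Y55.2202
G1 X211.1606 Y47.7269
G1 X217.5348 Y43.0958
G1 X225.4136 Y43.0958
G1 X231.7878 Y47.7269
G1 X234.2225 Y55.2202
M5
G0 X0.0000 Y0.0000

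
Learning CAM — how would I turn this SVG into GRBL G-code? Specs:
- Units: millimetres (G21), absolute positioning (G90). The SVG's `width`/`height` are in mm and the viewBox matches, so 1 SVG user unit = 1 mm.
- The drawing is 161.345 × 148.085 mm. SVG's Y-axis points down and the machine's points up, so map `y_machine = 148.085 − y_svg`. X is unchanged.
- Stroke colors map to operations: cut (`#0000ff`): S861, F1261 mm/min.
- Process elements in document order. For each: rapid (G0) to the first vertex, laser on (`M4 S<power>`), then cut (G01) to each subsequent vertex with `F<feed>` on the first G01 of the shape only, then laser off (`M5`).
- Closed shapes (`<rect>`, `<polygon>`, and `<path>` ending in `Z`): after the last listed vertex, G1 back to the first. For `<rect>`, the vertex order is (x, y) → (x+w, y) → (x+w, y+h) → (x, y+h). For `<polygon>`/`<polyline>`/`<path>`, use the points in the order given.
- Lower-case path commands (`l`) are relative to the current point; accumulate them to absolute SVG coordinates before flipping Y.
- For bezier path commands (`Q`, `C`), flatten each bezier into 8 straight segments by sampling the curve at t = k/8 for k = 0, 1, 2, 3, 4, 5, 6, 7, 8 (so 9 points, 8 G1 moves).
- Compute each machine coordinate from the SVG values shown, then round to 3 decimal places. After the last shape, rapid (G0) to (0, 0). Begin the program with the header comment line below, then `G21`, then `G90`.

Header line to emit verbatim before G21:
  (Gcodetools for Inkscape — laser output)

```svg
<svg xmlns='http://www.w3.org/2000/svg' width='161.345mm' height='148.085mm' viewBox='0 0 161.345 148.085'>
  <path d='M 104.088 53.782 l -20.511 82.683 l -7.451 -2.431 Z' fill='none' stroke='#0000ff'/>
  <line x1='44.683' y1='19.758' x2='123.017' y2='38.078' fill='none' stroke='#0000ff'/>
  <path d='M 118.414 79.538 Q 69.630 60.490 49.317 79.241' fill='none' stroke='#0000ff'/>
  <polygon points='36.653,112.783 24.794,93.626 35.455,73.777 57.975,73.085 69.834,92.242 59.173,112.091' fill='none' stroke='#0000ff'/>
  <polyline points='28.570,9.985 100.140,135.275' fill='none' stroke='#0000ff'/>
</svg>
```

Since the viewBox matches the mm dimensions, user units are millimetres directly. The only transform is the Y-flip y_m = 148.085 − y_svg.

Shape 1 is a closed polygon drawn with `<path>`. Its stroke #0000ff means cut at S861, F1261. After flipping Y the toolpath is (104.088,94.303) → (83.577,11.620) → (76.126,14.051) → (104.088,94.303), returning to the start.

Shape 2 is a line segment drawn with `<line>`. Its stroke #0000ff means cut at S861, F1261. After flipping Y the toolpath is (44.683,128.327) → (123.017,110.007).

Shape 3 is a quadratic bezier drawn with `<path>`. Its stroke #0000ff means cut at S861, F1261. After flipping Y the toolpath is (118.414,68.547) → (106.663,72.718) → (95.801,75.709) → (85.830,77.518) → (76.748,78.145) → (68.555,77.592) → (61.253,75.857) → (54.840,72.941) → (49.317,68.844).

Shape 4 is a regular polygon drawn with `<polygon>`. Its stroke #0000ff means cut at S861, F1261. After flipping Y the toolpath is (36.653,35.302) → (24.794,54.459) → (35.455,74.308) → (57.975,75.000) → (69.834,55.843) → (59.173,35.994) → (36.653,35.302), returning to the start.

Shape 5 is a line segment drawn with `<polyline>`. Its stroke #0000ff means cut at S861, F1261. After flipping Y the toolpath is (28.570,138.100) → (100.140,12.810).

(Gcodetools for Inkscape — laser output)
G21
G90
G0 X104.088 Y94.303
M4 S861
G01 X83.577 Y11.620 F1261
G01 X76.126 Y14.051
G01 X104.088 Y94.303
M5
G0 X44.683 Y128.327
M4 S861
G01 X123.017 Y110.007 F1261
M5
G0 X118.414 Y68.547
M4 S861
G01 X106.663 Y72.718 F1261
G01 X95.801 Y75.709
G01 X85.830 Y77.518
G01 X76.748 Y78.145
G01 X68.555 Y77.592
G01 X61.253 Y75.857
G01 X54.840 Y72.941
G01 X49.317 Y68.844
M5
G0 X36.653 Y35.302
M4 S861
G01 X24.794 Y54.459 F1261
G01 X35.455 Y74.308
G01 X57.975 Y75.000
G01 X69.834 Y55.843
G01 X59.173 Y35.994
G01 X36.653 Y35.302
M5
G0 X28.570 Y138.100
M4 S861
G01 X100.140 Y12.810 F1261
M5
G0 X0.000 Y0.000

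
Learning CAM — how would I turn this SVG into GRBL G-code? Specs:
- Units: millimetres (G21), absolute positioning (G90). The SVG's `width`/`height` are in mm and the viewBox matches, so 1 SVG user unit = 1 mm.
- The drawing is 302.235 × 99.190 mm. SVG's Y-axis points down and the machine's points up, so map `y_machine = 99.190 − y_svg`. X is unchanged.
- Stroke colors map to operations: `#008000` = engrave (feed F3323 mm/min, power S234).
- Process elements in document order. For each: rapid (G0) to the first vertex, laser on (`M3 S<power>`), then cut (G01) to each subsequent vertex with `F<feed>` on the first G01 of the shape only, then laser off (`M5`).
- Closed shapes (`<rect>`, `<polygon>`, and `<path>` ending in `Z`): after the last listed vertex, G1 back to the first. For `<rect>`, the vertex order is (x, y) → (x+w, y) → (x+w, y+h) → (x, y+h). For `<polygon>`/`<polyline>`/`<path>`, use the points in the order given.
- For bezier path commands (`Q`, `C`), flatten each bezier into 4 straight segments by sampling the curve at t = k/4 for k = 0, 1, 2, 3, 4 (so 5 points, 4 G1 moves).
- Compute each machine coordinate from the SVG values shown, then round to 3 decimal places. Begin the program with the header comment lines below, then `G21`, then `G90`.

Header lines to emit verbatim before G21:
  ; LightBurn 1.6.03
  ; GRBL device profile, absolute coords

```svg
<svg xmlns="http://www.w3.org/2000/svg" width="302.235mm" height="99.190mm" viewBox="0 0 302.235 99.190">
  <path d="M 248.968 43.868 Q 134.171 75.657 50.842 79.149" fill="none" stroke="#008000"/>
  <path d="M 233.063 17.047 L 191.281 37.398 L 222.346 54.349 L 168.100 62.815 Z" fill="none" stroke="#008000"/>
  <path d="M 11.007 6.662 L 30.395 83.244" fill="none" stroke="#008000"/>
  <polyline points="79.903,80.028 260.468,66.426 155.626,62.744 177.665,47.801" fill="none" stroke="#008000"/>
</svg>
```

viewBox `0 0 302.235 99.190` with mm width/height → 1 unit = 1 mm. Flip: y_m = 99.190 − y_svg.

**Shape 1** — `<path>` quadratic bezier, stroke `#008000` → engrave (S234, F3323). Control points (SVG): P0=(248.968,43.868), P1=(134.171,75.657), P2=(50.842,79.149); sampled at t=k/4. Machine vertices: (248.968,55.322) → (193.536,41.196) → (142.038,30.607) → (94.473,23.556) → (50.842,20.041). Open path.

**Shape 2** — `<path>` closed polygon, stroke `#008000` → engrave (S234, F3323). Machine vertices: (233.063,82.143) → (191.281,61.792) → (222.346,44.841) → (168.100,36.375) → (233.063,82.143). Closed: final G1 returns to the first vertex.

**Shape 3** — `<path>` line segment, stroke `#008000` → engrave (S234, F3323). Machine vertices: (11.007,92.528) → (30.395,15.946). Open path.

**Shape 4** — `<polyline>` open polyline, stroke `#008000` → engrave (S234, F3323). Machine vertices: (79.903,19.162) → (260.468,32.764) → (155.626,36.446) → (177.665,51.389). Open path.

; LightBurn 1.6.03
; GRBL device profile, absolute coords
G21
G90
G0 X248.968 Y55.322
M3 S234
G01 X193.536 Y41.196 F3323
G01 X142.038 Y30.607
G01 X94.473 Y23.556
G01 X50.842 Y20.041
M5
G0 X233.063 Y82.143
M3 S234
G01 X191.281 Y61.792 F3323
G01 X222.346 Y44.841
G01 X168.100 Y36.375
G01 X233.063 Y82.143
M5
G0 X11.007 Y92.528
M3 S234
G01 X30.395 Y15.946 F3323
M5
G0 X79.903 Y19.162
M3 S234
G01 X260.468 Y32.764 F3323
G01 X155.626 Y36.446
G01 X177.665 Y51.389
M5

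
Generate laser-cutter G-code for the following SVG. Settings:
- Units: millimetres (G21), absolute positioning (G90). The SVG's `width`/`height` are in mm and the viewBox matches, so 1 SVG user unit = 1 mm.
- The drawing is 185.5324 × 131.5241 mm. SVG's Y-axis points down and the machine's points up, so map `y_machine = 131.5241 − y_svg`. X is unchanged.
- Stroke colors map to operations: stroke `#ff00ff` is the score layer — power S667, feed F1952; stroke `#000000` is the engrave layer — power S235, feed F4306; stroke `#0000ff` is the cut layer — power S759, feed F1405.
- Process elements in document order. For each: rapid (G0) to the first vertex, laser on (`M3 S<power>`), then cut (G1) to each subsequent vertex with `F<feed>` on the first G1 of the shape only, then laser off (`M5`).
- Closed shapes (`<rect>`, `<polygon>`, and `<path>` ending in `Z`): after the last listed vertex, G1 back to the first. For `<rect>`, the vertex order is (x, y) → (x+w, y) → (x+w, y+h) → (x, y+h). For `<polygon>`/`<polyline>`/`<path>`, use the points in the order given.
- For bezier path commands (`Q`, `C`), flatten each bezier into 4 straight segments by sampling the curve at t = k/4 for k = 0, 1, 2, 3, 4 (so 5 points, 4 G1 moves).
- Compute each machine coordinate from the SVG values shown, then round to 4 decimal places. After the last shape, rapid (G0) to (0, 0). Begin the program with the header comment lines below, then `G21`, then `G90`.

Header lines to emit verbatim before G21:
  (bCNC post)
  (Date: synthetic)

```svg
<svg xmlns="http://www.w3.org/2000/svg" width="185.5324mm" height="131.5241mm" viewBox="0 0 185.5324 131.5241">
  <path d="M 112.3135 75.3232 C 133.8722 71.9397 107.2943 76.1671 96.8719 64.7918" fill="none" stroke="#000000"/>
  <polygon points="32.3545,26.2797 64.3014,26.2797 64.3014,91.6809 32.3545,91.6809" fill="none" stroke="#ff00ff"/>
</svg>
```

Since the viewBox matches the mm dimensions, user units are millimetres directly. The only transform is the Y-flip y_m = 131.5241 − y_svg.

Shape 1 is a cubic bezier drawn with `<path>`. Its stroke #000000 means engrave at S235, F4306. After flipping Y the toolpath is (112.3135,56.2009) → (120.4615,57.6742) → (116.5856,58.4697) → (106.7133,60.7636) → (96.8719,66.7323).

Shape 2 is a rectangle drawn with `<polygon>`. Its stroke #ff00ff means score at S667, F1952. After flipping Y the toolpath is (32.3545,105.2444) → (64.3014,105.2444) → (64.3014,39.8432) → (32.3545,39.8432) → (32.3545,105.2444), returning to the start.

(bCNC post)
(Date: synthetic)
G21
G90
G0 X112.3135 Y56.2009
M3 S235
G1 X120.4615 Y57.6742 F4306
G1 X116.5856 Y58.4697
G1 X106.7133 Y60.7636
G1 X96.8719 Y66.7323
M5
G0 X32.3545 Y105.2444
M3 S667
G1 X64.3014 Y105.2444 F1952
G1 X64.3014 Y39.8432
G1 X32.3545 Y39.8432
G1 X32.3545 Y105.2444
M5
G0 X0.0000 Y0.0000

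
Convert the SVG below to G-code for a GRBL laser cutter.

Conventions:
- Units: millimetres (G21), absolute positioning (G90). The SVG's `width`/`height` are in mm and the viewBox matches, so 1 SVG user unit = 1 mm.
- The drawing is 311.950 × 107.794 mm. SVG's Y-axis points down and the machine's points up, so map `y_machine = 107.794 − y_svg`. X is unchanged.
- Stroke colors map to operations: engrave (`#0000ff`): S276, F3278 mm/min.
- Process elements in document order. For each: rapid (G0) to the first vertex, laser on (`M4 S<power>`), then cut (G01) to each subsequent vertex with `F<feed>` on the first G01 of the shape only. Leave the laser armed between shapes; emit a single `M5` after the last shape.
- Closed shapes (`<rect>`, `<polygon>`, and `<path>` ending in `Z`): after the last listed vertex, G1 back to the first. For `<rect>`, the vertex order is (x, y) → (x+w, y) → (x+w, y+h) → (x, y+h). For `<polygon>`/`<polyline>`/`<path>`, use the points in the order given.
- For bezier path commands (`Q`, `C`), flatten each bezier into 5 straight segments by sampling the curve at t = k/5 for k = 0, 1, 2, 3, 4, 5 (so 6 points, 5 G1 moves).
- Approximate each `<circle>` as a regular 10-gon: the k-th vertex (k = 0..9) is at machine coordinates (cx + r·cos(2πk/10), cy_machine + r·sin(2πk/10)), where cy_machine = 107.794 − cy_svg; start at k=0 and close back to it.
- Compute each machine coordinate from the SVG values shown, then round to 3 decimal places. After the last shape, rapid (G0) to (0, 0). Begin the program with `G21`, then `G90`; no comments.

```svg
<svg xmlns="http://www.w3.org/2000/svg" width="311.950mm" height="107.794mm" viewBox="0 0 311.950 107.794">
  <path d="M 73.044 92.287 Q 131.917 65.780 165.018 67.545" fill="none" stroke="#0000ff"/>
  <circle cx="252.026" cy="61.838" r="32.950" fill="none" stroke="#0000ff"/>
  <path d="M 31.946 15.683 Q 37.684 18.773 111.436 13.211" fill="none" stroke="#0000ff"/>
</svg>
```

1 u = 1 mm; y_m = 107.794 − y.

[1] `<path>` quadratic bezier, #0000ff→engrave S276 F3278: (73.044,15.507) → (95.562,24.979) → (116.019,32.189) → (134.414,37.137) → (150.747,39.824) → (165.018,40.249)

[2] `<circle>` circle, #0000ff→engrave S276 F3278: (284.976,45.956) → (278.683,65.324) → (262.208,77.293) → (241.844,77.293) → (225.369,65.324) → (219.076,45.956) → (225.369,26.588) → (241.844,14.619) → (262.208,14.619) → (278.683,26.588) → (284.976,45.956) (closed)

[3] `<path>` quadratic bezier, #0000ff→engrave S276 F3278: (31.946,92.111) → (36.962,91.221) → (47.419,91.023) → (63.317,91.518) → (84.656,92.704) → (111.436,94.583)

G21
G90
G0 X73.044 Y15.507
M4 S276
G01 X95.562 Y24.979 F3278
G01 X116.019 Y32.189
G01 X134.414 Y37.137
G01 X150.747 Y39.824
G01 X165.018 Y40.249
G0 X284.976 Y45.956
M4 S276
G01 X278.683 Y65.324 F3278
G01 X262.208 Y77.293
G01 X241.844 Y77.293
G01 X225.369 Y65.324
G01 X219.076 Y45.956
G01 X225.369 Y26.588
G01 X241.844 Y14.619
G01 X262.208 Y14.619
G01 X278.683 Y26.588
G01 X284.976 Y45.956
G0 X31.946 Y92.111
M4 S276
G01 X36.962 Y91.221 F3278
G01 X47.419 Y91.023
G01 X63.317 Y91.518
G01 X84.656 Y92.704
G01 X111.436 Y94.583
M5
G0 X0.000 Y0.000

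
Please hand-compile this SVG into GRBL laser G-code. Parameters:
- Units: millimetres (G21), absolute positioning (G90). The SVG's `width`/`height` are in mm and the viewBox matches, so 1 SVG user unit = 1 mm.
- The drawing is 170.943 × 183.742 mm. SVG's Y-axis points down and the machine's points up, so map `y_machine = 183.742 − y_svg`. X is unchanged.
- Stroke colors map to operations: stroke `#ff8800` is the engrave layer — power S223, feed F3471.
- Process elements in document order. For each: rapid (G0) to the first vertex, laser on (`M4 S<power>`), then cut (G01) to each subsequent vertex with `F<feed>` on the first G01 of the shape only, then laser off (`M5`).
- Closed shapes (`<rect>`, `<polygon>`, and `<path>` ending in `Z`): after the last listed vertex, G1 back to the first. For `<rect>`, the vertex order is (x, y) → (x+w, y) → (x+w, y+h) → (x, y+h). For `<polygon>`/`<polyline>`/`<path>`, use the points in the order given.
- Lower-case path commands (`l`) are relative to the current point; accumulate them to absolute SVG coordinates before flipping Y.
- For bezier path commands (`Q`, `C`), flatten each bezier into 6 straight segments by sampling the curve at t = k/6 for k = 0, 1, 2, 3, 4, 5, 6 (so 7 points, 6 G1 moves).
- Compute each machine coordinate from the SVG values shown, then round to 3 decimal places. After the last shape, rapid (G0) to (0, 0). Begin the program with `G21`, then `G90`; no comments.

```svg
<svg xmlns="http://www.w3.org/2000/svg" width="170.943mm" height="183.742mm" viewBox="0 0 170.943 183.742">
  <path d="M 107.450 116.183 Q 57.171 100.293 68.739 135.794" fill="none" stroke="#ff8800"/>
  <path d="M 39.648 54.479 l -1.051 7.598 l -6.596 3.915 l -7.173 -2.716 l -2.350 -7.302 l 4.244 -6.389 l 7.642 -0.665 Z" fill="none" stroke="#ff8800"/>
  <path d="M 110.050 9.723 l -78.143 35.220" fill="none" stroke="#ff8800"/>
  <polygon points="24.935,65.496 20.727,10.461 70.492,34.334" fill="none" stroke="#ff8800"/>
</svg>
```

Since the viewBox matches the mm dimensions, user units are millimetres directly. The only transform is the Y-flip y_m = 183.742 − y_svg.

Shape 1 is a quadratic bezier drawn with `<path>`. Its stroke #ff8800 means engrave at S223, F3471. After flipping Y the toolpath is (107.450,67.559) → (92.408,71.428) → (80.803,72.442) → (72.633,70.601) → (67.899,65.905) → (66.601,58.354) → (68.739,47.948).

Shape 2 is a regular polygon drawn with `<path>`. Its stroke #ff8800 means engrave at S223, F3471. After flipping Y the toolpath is (39.648,129.263) → (38.597,121.665) → (32.001,117.750) → (24.828,120.466) → (22.478,127.768) → (26.722,134.157) → (34.364,134.822) → (39.648,129.263), returning to the start.

Shape 3 is a line segment drawn with `<path>`. Its stroke #ff8800 means engrave at S223, F3471. After flipping Y the toolpath is (110.050,174.019) → (31.907,138.799).

Shape 4 is a regular polygon drawn with `<polygon>`. Its stroke #ff8800 means engrave at S223, F3471. After flipping Y the toolpath is (24.935,118.246) → (20.727,173.281) → (70.492,149.408) → (24.935,118.246), returning to the start.

G21
G90
G0 X107.450 Y67.559
M4 S223
G01 X92.408 Y71.428 F3471
G01 X80.803 Y72.442
G01 X72.633 Y70.601
G01 X67.899 Y65.905
G01 X66.601 Y58.354
G01 X68.739 Y47.948
M5
G0 X39.648 Y129.263
M4 S223
G01 X38.597 Y121.665 F3471
G01 X32.001 Y117.750
G01 X24.828 Y120.466
G01 X22.478 Y127.768
G01 X26.722 Y134.157
G01 X34.364 Y134.822
G01 X39.648 Y129.263
M5
G0 X110.050 Y174.019
M4 S223
G01 X31.907 Y138.799 F3471
M5
G0 X24.935 Y118.246
M4 S223
G01 X20.727 Y173.281 F3471
G01 X70.492 Y149.408
G01 X24.935 Y118.246
M5
G0 X0.000 Y0.000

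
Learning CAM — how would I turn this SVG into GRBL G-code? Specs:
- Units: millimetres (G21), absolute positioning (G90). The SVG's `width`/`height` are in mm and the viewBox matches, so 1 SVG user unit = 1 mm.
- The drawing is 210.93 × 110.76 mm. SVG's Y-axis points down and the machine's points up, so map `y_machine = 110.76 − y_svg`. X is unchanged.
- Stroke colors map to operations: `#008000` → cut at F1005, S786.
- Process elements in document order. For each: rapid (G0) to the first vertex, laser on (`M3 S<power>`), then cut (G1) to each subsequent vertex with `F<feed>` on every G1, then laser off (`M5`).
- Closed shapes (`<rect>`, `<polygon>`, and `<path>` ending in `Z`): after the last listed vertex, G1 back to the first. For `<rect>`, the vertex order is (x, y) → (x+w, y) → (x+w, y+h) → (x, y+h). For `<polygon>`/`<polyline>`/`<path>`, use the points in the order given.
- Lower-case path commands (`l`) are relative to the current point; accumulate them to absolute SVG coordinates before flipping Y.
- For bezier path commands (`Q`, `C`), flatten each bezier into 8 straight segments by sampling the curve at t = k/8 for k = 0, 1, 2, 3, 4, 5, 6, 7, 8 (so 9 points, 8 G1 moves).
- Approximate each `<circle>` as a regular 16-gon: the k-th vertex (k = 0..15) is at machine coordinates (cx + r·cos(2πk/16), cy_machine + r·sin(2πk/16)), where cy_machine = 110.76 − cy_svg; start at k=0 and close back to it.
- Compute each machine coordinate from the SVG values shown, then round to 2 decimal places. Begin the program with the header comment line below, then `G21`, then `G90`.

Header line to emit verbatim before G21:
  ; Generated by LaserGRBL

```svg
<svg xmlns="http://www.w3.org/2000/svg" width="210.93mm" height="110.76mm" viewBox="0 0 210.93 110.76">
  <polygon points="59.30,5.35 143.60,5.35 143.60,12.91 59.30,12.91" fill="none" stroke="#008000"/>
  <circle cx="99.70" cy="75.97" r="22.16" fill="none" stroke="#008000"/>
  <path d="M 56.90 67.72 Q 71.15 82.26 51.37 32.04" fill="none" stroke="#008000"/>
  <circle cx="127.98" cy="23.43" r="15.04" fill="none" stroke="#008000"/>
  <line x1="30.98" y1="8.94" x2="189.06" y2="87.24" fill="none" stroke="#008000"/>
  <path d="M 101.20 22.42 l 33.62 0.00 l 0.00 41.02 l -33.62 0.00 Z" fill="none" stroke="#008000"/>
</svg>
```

viewBox `0 0 210.93 110.76` with mm width/height → 1 unit = 1 mm. Flip: y_m = 110.76 − y_svg.

**Shape 1** — `<polygon>` rectangle, stroke `#008000` → cut (S786, F1005). Machine vertices: (59.30,105.41) → (143.60,105.41) → (143.60,97.85) → (59.30,97.85) → (59.30,105.41). Closed: final G1 returns to the first vertex.

**Shape 2** — `<circle>` circle, stroke `#008000` → cut (S786, F1005). Machine vertices: (121.86,34.79) → (120.17,43.27) → (115.37,50.46) → (108.18,55.26) → (99.70,56.95) → (91.22,55.26) → (84.03,50.46) → (79.23,43.27) → (77.54,34.79) → (79.23,26.31) → (84.03,19.12) → (91.22,14.32) → (99.70,12.63) → (108.18,14.32) → (115.37,19.12) → (120.17,26.31) → (121.86,34.79). Closed: final G1 returns to the first vertex.

**Shape 3** — `<path>` quadratic bezier, stroke `#008000` → cut (S786, F1005). Control points (SVG): P0=(56.90,67.72), P1=(71.15,82.26), P2=(51.37,32.04); sampled at t=k/8. Machine vertices: (56.90,43.04) → (59.93,40.42) → (61.90,39.82) → (62.80,41.24) → (62.64,44.69) → (61.42,50.16) → (59.13,57.66) → (55.78,67.18) → (51.37,78.72). Open path.

**Shape 4** — `<circle>` circle, stroke `#008000` → cut (S786, F1005). Machine vertices: (143.02,87.33) → (141.88,93.09) → (138.61,97.96) → (133.74,101.23) → (127.98,102.37) → (122.22,101.23) → (117.35,97.96) → (114.08,93.09) → (112.94,87.33) → (114.08,81.57) → (117.35,76.70) → (122.22,73.43) → (127.98,72.29) → (133.74,73.43) → (138.61,76.70) → (141.88,81.57) → (143.02,87.33). Closed: final G1 returns to the first vertex.

**Shape 5** — `<line>` line segment, stroke `#008000` → cut (S786, F1005). Machine vertices: (30.98,101.82) → (189.06,23.52). Open path.

**Shape 6** — `<path>` rectangle, stroke `#008000` → cut (S786, F1005). Machine vertices: (101.20,88.34) → (134.82,88.34) → (134.82,47.32) → (101.20,47.32) → (101.20,88.34). Closed: final G1 returns to the first vertex.

; Generated by LaserGRBL
G21
G90
G0 X59.30 Y105.41
M3 S786
G1 X143.60 Y105.41 F1005
G1 X143.60 Y97.85 F1005
G1 X59.30 Y97.85 F1005
G1 X59.30 Y105.41 F1005
M5
G0 X121.86 Y34.79
M3 S786
G1 X120.17 Y43.27 F1005
G1 X115.37 Y50.46 F1005
G1 X108.18 Y55.26 F1005
G1 X99.70 Y56.95 F1005
G1 X91.22 Y55.26 F1005
G1 X84.03 Y50.46 F1005
G1 X79.23 Y43.27 F1005
G1 X77.54 Y34.79 F1005
G1 X79.23 Y26.31 F1005
G1 X84.03 Y19.12 F1005
G1 X91.22 Y14.32 F1005
G1 X99.70 Y12.63 F1005
G1 X108.18 Y14.32 F1005
G1 X115.37 Y19.12 F1005
G1 X120.17 Y26.31 F1005
G1 X121.86 Y34.79 F1005
M5
G0 X56.90 Y43.04
M3 S786
G1 X59.93 Y40.42 F1005
G1 X61.90 Y39.82 F1005
G1 X62.80 Y41.24 F1005
G1 X62.64 Y44.69 F1005
G1 X61.42 Y50.16 F1005
G1 X59.13 Y57.66 F1005
G1 X55.78 Y67.18 F1005
G1 X51.37 Y78.72 F1005
M5
G0 X143.02 Y87.33
M3 S786
G1 X141.88 Y93.09 F1005
G1 X138.61 Y97.96 F1005
G1 X133.74 Y101.23 F1005
G1 X127.98 Y102.37 F1005
G1 X122.22 Y101.23 F1005
G1 X117.35 Y97.96 F1005
G1 X114.08 Y93.09 F1005
G1 X112.94 Y87.33 F1005
G1 X114.08 Y81.57 F1005
G1 X117.35 Y76.70 F1005
G1 X122.22 Y73.43 F1005
G1 X127.98 Y72.29 F1005
G1 X133.74 Y73.43 F1005
G1 X138.61 Y76.70 F1005
G1 X141.88 Y81.57 F1005
G1 X143.02 Y87.33 F1005
M5
G0 X30.98 Y101.82
M3 S786
G1 X189.06 Y23.52 F1005
M5
G0 X101.20 Y88.34
M3 S786
G1 X134.82 Y88.34 F1005
G1 X134.82 Y47.32 F1005
G1 X101.20 Y47.32 F1005
G1 X101.20 Y88.34 F1005
M5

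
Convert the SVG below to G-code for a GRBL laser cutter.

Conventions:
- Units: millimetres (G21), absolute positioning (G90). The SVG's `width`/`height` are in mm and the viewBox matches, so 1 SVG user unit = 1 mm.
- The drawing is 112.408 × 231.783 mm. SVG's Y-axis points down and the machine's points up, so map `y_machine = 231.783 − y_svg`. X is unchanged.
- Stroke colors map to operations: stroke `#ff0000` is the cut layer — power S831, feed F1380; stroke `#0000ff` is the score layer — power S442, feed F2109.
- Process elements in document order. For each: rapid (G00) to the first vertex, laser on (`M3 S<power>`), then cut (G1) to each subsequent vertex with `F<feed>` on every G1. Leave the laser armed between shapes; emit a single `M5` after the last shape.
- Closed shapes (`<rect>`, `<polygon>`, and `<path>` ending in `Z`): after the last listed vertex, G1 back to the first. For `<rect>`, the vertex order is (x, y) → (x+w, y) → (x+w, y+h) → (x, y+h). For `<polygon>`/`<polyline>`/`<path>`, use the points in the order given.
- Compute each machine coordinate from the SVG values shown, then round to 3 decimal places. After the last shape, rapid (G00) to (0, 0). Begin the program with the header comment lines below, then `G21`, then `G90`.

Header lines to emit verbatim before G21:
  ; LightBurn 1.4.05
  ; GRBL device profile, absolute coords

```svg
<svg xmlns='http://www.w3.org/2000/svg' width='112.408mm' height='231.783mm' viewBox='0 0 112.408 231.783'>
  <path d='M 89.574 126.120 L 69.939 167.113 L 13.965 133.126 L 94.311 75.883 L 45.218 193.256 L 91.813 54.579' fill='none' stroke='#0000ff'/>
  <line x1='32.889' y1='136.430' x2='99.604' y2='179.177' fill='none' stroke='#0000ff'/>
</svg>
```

; LightBurn 1.4.05
; GRBL device profile, absolute coords
G21
G90
G00 X89.574 Y105.663
M3 S442
G1 X69.939 Y64.670 F2109
G1 X13.965 Y98.657 F2109
G1 X94.311 Y155.900 F2109
G1 X45.218 Y38.527 F2109
G1 X91.813 Y177.204 F2109
G00 X32.889 Y95.353
M3 S442
G1 X99.604 Y52.606 F2109
M5
G00 X0.000 Y0.000

Since the viewBox matches the mm dimensions, user units are millimetres directly. The only transform is the Y-flip y_m = 231.783 − y_svg.

Shape 1 is a open polyline drawn with `<path>`. Its stroke #0000ff means score at S442, F2109. After flipping Y the toolpath is (89.574,105.663) → (69.939,64.670) → (13.965,98.657) → (94.311,155.900) → (45.218,38.527) → (91.813,177.204).

Shape 2 is a line segment drawn with `<line>`. Its stroke #0000ff means score at S442, F2109. After flipping Y the toolpath is (32.889,95.353) → (99.604,52.606).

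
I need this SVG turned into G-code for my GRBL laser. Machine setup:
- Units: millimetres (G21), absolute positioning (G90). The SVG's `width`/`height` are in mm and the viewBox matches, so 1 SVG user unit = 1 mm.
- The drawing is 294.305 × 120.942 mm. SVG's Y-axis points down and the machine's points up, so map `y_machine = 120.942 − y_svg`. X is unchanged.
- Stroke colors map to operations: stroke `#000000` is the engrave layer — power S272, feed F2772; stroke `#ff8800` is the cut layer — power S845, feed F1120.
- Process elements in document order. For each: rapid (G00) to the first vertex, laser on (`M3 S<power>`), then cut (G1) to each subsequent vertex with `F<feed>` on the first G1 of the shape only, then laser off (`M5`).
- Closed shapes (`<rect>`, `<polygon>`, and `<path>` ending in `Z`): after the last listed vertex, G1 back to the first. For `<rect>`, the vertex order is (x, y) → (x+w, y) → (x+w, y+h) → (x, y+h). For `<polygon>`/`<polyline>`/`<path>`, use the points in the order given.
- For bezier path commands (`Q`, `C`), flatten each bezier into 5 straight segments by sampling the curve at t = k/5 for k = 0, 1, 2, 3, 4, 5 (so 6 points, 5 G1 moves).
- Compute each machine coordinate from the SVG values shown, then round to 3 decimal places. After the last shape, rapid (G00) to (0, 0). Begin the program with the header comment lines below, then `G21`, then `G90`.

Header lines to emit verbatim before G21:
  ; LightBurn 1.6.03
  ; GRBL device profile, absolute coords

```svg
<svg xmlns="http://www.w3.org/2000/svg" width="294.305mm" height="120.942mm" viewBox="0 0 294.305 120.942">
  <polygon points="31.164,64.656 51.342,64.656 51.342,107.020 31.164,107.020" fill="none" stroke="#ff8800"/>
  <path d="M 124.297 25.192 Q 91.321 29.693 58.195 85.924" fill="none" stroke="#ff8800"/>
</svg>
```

; LightBurn 1.6.03
; GRBL device profile, absolute coords
G21
G90
G00 X31.164 Y56.286
M3 S845
G1 X51.342 Y56.286 F1120
G1 X51.342 Y13.922
G1 X31.164 Y13.922
G1 X31.164 Y56.286
M5
G00 X124.297 Y95.750
M3 S845
G1 X111.101 Y91.880 F1120
G1 X97.892 Y83.872
G1 X84.672 Y71.726
G1 X71.439 Y55.441
G1 X58.195 Y35.018
M5
G00 X0.000 Y0.000

Since the viewBox matches the mm dimensions, user units are millimetres directly. The only transform is the Y-flip y_m = 120.942 − y_svg.

Shape 1 is a rectangle drawn with `<polygon>`. Its stroke #ff8800 means cut at S845, F1120. After flipping Y the toolpath is (31.164,56.286) → (51.342,56.286) → (51.342,13.922) → (31.164,13.922) → (31.164,56.286), returning to the start.

Shape 2 is a quadratic bezier drawn with `<path>`. Its stroke #ff8800 means cut at S845, F1120. After flipping Y the toolpath is (124.297,95.750) → (111.101,91.880) → (97.892,83.872) → (84.672,71.726) → (71.439,55.441) → (58.195,35.018).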